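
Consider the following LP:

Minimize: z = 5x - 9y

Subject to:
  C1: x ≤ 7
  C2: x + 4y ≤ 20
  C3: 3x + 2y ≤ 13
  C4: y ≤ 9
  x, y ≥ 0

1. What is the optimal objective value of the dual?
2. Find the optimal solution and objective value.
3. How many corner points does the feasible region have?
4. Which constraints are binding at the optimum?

1. -45 (by strong duality, equal to the primal optimum)
2. x = 0, y = 5, z = -45
3. 4
4. C2, x ≥ 0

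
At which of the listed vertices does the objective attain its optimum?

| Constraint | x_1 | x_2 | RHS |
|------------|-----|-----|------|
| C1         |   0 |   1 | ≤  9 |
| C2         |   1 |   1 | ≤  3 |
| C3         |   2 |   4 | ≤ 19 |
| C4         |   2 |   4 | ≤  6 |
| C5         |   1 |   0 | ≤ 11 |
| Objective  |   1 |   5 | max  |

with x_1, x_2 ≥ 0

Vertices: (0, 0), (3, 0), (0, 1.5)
Evaluating z = x_1 + 5x_2 at each vertex:
  (0, 0): z = 0
  (3, 0): z = 3
  (0, 1.5): z = 7.5

The largest value is z = 7.5, attained at (0, 1.5).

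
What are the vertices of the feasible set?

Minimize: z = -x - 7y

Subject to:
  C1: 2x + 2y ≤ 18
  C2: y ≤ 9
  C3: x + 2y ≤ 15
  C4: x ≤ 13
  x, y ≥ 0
Each vertex is the intersection of two constraint boundaries that also satisfies all remaining constraints:
  x = 0 and y = 0 → (0, 0)
  2x + 2y = 18 and y = 0 → (9, 0)
  2x + 2y = 18 and x + 2y = 15 → (3, 6)
  x + 2y = 15 and x = 0 → (0, 7.5)

Vertices: (0, 0), (9, 0), (3, 6), (0, 7.5)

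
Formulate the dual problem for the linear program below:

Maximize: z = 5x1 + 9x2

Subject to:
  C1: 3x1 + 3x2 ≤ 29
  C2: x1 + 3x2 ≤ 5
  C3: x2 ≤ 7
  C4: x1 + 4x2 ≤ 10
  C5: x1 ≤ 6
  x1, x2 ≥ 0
Minimize: z = 29y1 + 5y2 + 7y3 + 10y4 + 6y5

Subject to:
  C1: -3y1 - y2 - y4 - y5 ≤ -5
  C2: -3y1 - 3y2 - y3 - 4y4 ≤ -9
  y1, y2, y3, y4, y5 ≥ 0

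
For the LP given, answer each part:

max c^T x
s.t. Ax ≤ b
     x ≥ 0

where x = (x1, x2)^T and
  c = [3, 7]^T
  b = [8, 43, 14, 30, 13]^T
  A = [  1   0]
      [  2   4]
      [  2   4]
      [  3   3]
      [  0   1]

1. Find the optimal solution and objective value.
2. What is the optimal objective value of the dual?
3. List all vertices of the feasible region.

1. x1 = 0, x2 = 3.5, z = 24.5
2. 24.5 (by strong duality, equal to the primal optimum)
3. (0, 0), (7, 0), (0, 3.5)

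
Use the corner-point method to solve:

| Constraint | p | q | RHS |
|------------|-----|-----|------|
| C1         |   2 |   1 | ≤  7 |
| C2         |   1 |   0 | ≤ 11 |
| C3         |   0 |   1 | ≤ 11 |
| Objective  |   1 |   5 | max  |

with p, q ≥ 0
p = 0, q = 7, z = 35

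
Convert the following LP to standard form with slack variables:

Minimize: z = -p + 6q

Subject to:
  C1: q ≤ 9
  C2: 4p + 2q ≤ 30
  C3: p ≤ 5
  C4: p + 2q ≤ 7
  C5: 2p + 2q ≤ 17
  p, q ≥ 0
min z = -p + 6q

s.t.
  q + s1 = 9
  4p + 2q + s2 = 30
  p + s3 = 5
  p + 2q + s4 = 7
  2p + 2q + s5 = 17
  p, q, s1, s2, s3, s4, s5 ≥ 0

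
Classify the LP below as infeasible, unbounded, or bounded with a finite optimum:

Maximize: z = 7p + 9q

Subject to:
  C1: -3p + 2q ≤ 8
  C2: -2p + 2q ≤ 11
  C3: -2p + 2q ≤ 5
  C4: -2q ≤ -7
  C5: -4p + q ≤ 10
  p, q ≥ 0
Feasible point: (2, 4) satisfies every constraint, so the LP is feasible.
Direction d = (1, 0): for each constraint row a, a·d ≤ 0 —
  (-3)(1) + (2)(0) = -3 ≤ 0
  (-2)(1) + (2)(0) = -2 ≤ 0
  (-2)(1) + (2)(0) = -2 ≤ 0
  (0)(1) + (-2)(0) = 0 ≤ 0
  (-4)(1) + (1)(0) = -4 ≤ 0
and d ≥ 0, so (2, 4) + t·d stays feasible for every t ≥ 0. Along this ray z = 7p + 9q changes by 7 per unit t, so z → +∞.

Unbounded: there is a feasible ray along which z → +∞.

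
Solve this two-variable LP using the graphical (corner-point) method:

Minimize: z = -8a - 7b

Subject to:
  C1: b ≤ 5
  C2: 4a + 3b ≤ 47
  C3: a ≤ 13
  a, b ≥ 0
Each vertex is the intersection of two constraint boundaries that also satisfies all remaining constraints:
  a = 0 and b = 0 → (0, 0)
  4a + 3b = 47 and b = 0 → (11.75, 0)
  b = 5 and 4a + 3b = 47 → (8, 5)
  b = 5 and a = 0 → (0, 5)

Evaluating z = -8a - 7b at each vertex:
  (0, 0): z = 0
  (11.75, 0): z = -94
  (8, 5): z = -99
  (0, 5): z = -35

The minimum is at (8, 5) with z = -99.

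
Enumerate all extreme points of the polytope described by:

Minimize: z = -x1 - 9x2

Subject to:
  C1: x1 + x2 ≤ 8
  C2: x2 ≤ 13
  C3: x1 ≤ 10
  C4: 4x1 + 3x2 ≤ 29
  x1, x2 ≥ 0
Each vertex is the intersection of two constraint boundaries that also satisfies all remaining constraints:
  x1 = 0 and x2 = 0 → (0, 0)
  4x1 + 3x2 = 29 and x2 = 0 → (7.25, 0)
  x1 + x2 = 8 and 4x1 + 3x2 = 29 → (5, 3)
  x1 + x2 = 8 and x1 = 0 → (0, 8)

Vertices: (0, 0), (7.25, 0), (5, 3), (0, 8)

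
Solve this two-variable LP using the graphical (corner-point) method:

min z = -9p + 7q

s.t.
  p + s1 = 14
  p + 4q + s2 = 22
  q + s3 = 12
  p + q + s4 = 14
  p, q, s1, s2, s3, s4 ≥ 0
p = 14, q = 0, z = -126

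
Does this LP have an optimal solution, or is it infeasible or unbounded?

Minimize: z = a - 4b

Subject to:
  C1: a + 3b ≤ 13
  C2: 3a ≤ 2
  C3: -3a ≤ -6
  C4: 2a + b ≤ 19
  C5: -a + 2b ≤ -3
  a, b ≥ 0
C2 requires 3a ≤ 2, while C3 (-3a ≤ -6) is equivalent to 3a ≥ 6. Together they would need 6 ≤ 3a ≤ 2, which is impossible since 6 > 2. No point satisfies all constraints.

Infeasible — the constraint set is empty.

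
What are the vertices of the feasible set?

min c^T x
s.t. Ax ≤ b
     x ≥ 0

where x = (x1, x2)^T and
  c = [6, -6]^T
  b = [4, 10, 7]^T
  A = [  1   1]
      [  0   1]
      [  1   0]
Each vertex is the intersection of two constraint boundaries that also satisfies all remaining constraints:
  x1 = 0 and x2 = 0 → (0, 0)
  x1 + x2 = 4 and x2 = 0 → (4, 0)
  x1 + x2 = 4 and x1 = 0 → (0, 4)

Vertices: (0, 0), (4, 0), (0, 4)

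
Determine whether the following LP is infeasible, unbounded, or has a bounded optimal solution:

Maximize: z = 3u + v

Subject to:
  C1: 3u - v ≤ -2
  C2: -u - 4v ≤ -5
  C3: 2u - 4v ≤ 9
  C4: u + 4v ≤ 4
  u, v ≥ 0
C4 requires u + 4v ≤ 4, while C2 (-u - 4v ≤ -5) is equivalent to u + 4v ≥ 5. Together they would need 5 ≤ u + 4v ≤ 4, which is impossible since 5 > 4. No point satisfies all constraints.

Infeasible — the constraint set is empty.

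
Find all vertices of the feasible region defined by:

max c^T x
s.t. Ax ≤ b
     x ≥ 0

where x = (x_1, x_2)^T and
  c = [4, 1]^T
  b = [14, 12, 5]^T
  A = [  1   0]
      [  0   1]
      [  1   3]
Each vertex is the intersection of two constraint boundaries that also satisfies all remaining constraints:
  x_1 = 0 and x_2 = 0 → (0, 0)
  x_1 + 3x_2 = 5 and x_2 = 0 → (5, 0)
  x_1 + 3x_2 = 5 and x_1 = 0 → (0, 1.667)

Vertices: (0, 0), (5, 0), (0, 1.667)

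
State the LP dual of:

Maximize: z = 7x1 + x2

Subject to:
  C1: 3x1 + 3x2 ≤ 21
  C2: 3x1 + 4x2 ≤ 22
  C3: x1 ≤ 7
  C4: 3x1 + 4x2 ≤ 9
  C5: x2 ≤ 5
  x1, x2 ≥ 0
Minimize: z = 21y1 + 22y2 + 7y3 + 9y4 + 5y5

Subject to:
  C1: -3y1 - 3y2 - y3 - 3y4 ≤ -7
  C2: -3y1 - 4y2 - 4y4 - y5 ≤ -1
  y1, y2, y3, y4, y5 ≥ 0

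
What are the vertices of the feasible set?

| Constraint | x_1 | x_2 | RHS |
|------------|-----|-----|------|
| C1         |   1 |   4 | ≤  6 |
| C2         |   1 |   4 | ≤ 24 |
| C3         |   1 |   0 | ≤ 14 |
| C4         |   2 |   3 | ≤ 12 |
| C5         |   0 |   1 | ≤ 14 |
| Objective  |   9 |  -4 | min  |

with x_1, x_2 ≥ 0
Each vertex is the intersection of two constraint boundaries that also satisfies all remaining constraints:
  x_1 = 0 and x_2 = 0 → (0, 0)
  x_1 + 4x_2 = 6 and 2x_1 + 3x_2 = 12 → (6, 0)
  x_1 + 4x_2 = 6 and x_1 = 0 → (0, 1.5)

Vertices: (0, 0), (6, 0), (0, 1.5)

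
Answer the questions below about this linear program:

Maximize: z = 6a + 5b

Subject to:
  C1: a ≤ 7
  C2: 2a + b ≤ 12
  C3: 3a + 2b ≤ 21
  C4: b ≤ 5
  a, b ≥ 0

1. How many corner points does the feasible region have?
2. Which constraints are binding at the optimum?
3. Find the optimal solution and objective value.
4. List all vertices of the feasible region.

1. 4
2. C2, C4
3. a = 3.5, b = 5, z = 46
4. (0, 0), (6, 0), (3.5, 5), (0, 5)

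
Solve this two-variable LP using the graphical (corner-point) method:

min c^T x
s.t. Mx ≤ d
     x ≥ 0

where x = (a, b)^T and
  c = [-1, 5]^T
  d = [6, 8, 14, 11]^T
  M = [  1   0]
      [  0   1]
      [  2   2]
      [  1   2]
Each vertex is the intersection of two constraint boundaries that also satisfies all remaining constraints:
  a = 0 and b = 0 → (0, 0)
  a = 6 and b = 0 → (6, 0)
  a = 6 and 2a + 2b = 14 → (6, 1)
  2a + 2b = 14 and a + 2b = 11 → (3, 4)
  a + 2b = 11 and a = 0 → (0, 5.5)

Evaluating z = -a + 5b at each vertex:
  (0, 0): z = 0
  (6, 0): z = -6
  (6, 1): z = -1
  (3, 4): z = 17
  (0, 5.5): z = 27.5

The minimum is at (6, 0) with z = -6.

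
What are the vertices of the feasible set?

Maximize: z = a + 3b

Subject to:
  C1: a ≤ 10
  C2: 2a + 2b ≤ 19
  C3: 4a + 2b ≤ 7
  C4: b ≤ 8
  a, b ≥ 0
Each vertex is the intersection of two constraint boundaries that also satisfies all remaining constraints:
  a = 0 and b = 0 → (0, 0)
  4a + 2b = 7 and b = 0 → (1.75, 0)
  4a + 2b = 7 and a = 0 → (0, 3.5)

Vertices: (0, 0), (1.75, 0), (0, 3.5)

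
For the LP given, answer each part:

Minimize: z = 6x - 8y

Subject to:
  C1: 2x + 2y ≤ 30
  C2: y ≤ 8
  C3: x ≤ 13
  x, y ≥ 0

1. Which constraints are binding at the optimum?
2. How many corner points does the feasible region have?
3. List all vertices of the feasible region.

1. C2, x ≥ 0
2. 5
3. (0, 0), (13, 0), (13, 2), (7, 8), (0, 8)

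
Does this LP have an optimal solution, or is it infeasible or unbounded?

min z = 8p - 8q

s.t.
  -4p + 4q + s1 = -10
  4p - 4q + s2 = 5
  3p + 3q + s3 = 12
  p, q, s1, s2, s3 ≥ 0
The row 4p - 4q + s2 = 5 with s2 ≥ 0 requires 4p - 4q ≤ 5, while the row -4p + 4q + s1 = -10 with s1 ≥ 0 is equivalent to 4p - 4q ≥ 10. Together they would need 10 ≤ 4p - 4q ≤ 5, which is impossible since 10 > 5. No point satisfies all constraints.

Infeasible: no point satisfies all constraints simultaneously.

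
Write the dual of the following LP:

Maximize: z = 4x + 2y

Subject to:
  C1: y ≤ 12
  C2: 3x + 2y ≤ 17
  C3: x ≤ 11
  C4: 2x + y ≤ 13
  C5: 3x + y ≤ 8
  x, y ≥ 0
Minimize: z = 12y1 + 17y2 + 11y3 + 13y4 + 8y5

Subject to:
  C1: -3y2 - y3 - 2y4 - 3y5 ≤ -4
  C2: -y1 - 2y2 - y4 - y5 ≤ -2
  y1, y2, y3, y4, y5 ≥ 0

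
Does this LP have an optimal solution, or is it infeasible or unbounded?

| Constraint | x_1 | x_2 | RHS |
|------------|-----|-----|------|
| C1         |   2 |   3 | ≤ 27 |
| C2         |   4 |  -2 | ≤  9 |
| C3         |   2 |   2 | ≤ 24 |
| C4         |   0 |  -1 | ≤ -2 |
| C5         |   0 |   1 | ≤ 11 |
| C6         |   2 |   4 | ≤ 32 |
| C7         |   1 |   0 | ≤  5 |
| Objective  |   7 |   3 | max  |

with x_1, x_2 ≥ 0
The point (5, 5.5) satisfies every constraint, so the LP is feasible; the constraints give x_1 ≤ 5 and x_2 ≤ 11, which with x_1, x_2 ≥ 0 keep the feasible region inside a bounded box. A feasible, bounded LP attains a finite optimum at a vertex.

Bounded optimum: z* = 51.5 at (5, 5.5).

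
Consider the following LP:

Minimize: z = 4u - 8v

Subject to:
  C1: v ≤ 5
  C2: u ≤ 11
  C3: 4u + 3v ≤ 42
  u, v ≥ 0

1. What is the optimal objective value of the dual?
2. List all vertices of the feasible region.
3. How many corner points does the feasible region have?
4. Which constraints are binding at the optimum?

1. -40 (by strong duality, equal to the primal optimum)
2. (0, 0), (10.5, 0), (6.75, 5), (0, 5)
3. 4
4. C1, u ≥ 0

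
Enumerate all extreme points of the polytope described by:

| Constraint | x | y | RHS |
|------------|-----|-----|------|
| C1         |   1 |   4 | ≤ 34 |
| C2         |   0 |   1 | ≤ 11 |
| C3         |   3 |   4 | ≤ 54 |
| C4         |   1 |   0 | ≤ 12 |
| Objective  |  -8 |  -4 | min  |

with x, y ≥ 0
Each vertex is the intersection of two constraint boundaries that also satisfies all remaining constraints:
  x = 0 and y = 0 → (0, 0)
  x = 12 and y = 0 → (12, 0)
  3x + 4y = 54 and x = 12 → (12, 4.5)
  x + 4y = 34 and 3x + 4y = 54 → (10, 6)
  x + 4y = 34 and x = 0 → (0, 8.5)

Vertices: (0, 0), (12, 0), (12, 4.5), (10, 6), (0, 8.5)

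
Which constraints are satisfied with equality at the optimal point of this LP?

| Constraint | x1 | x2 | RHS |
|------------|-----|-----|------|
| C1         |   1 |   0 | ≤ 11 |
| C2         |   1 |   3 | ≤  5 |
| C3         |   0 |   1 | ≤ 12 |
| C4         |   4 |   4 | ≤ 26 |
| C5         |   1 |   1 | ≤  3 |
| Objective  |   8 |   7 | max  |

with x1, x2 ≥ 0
Optimal: x1 = 3, x2 = 0
Slack at optimum:
  C1: slack = 8
  C2: slack = 2
  C3: slack = 12
  C4: slack = 14
  C5: slack = 0 (binding)
  x1 ≥ 0: x1 = 3
  x2 ≥ 0: x2 = 0 (binding)
Binding constraints: C5, x2 ≥ 0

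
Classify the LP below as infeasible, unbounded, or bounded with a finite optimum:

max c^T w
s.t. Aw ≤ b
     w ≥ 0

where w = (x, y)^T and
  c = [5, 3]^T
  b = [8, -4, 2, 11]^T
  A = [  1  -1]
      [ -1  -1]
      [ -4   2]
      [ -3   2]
Feasible point: (1, 3) satisfies every constraint, so the LP is feasible.
Direction d = (1, 1): for each constraint row a, a·d ≤ 0 —
  (1)(1) + (-1)(1) = 0 ≤ 0
  (-1)(1) + (-1)(1) = -2 ≤ 0
  (-4)(1) + (2)(1) = -2 ≤ 0
  (-3)(1) + (2)(1) = -1 ≤ 0
and d ≥ 0, so (1, 3) + t·d stays feasible for every t ≥ 0. Along this ray z = 5x + 3y changes by 8 per unit t, so z → +∞.

Unbounded — the objective can increase without bound over the feasible region.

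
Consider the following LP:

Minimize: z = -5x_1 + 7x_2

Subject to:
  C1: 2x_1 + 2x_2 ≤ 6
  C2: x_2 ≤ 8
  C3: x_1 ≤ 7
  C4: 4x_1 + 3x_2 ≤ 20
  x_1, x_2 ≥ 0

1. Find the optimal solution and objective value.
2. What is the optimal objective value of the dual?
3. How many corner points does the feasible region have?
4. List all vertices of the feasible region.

1. x_1 = 3, x_2 = 0, z = -15
2. -15 (by strong duality, equal to the primal optimum)
3. 3
4. (0, 0), (3, 0), (0, 3)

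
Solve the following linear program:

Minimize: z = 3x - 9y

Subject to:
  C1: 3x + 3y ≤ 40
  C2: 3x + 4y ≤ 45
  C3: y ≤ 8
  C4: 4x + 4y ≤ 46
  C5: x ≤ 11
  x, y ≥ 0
Each vertex is the intersection of two constraint boundaries that also satisfies all remaining constraints:
  x = 0 and y = 0 → (0, 0)
  x = 11 and y = 0 → (11, 0)
  4x + 4y = 46 and x = 11 → (11, 0.5)
  y = 8 and 4x + 4y = 46 → (3.5, 8)
  y = 8 and x = 0 → (0, 8)

Evaluating z = 3x - 9y at each vertex:
  (0, 0): z = 0
  (11, 0): z = 33
  (11, 0.5): z = 28.5
  (3.5, 8): z = -61.5
  (0, 8): z = -72

The minimum is at (0, 8) with z = -72.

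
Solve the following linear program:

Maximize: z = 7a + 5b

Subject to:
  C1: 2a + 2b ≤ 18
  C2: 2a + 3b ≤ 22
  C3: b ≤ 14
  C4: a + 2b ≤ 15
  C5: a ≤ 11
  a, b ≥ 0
a = 9, b = 0, z = 63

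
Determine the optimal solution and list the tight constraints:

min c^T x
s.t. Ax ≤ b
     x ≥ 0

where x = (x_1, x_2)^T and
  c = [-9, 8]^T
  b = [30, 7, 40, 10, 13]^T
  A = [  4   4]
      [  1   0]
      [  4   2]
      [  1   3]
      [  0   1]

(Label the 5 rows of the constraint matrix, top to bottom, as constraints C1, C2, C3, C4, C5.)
Optimal: x_1 = 7, x_2 = 0
Slack at optimum:
  C1: slack = 2
  C2: slack = 0 (binding)
  C3: slack = 12
  C4: slack = 3
  C5: slack = 13
  x_1 ≥ 0: x_1 = 7
  x_2 ≥ 0: x_2 = 0 (binding)
Binding constraints: C2, x_2 ≥ 0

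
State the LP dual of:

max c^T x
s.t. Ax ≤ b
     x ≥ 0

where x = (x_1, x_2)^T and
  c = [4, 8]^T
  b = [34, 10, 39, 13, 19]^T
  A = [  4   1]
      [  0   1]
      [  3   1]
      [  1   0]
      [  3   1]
Minimize: z = 34y1 + 10y2 + 39y3 + 13y4 + 19y5

Subject to:
  C1: -4y1 - 3y3 - y4 - 3y5 ≤ -4
  C2: -y1 - y2 - y3 - y5 ≤ -8
  y1, y2, y3, y4, y5 ≥ 0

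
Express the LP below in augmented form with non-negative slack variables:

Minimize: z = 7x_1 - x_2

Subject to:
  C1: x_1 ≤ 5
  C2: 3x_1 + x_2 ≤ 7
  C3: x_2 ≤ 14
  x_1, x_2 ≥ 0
min z = 7x_1 - x_2

s.t.
  x_1 + s1 = 5
  3x_1 + x_2 + s2 = 7
  x_2 + s3 = 14
  x_1, x_2, s1, s2, s3 ≥ 0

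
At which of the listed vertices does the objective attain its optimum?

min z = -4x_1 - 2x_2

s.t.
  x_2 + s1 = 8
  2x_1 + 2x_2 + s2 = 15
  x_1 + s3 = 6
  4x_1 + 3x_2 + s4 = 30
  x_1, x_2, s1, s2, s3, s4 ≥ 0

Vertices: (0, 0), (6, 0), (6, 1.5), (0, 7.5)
Evaluating z = -4x_1 - 2x_2 at each vertex:
  (0, 0): z = 0
  (6, 0): z = -24
  (6, 1.5): z = -27
  (0, 7.5): z = -15

The smallest value is z = -27, attained at (6, 1.5).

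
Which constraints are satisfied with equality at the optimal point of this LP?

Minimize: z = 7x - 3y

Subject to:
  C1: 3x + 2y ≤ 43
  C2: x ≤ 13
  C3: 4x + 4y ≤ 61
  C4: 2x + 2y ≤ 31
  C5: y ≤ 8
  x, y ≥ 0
Optimal: x = 0, y = 8
Slack at optimum:
  C1: slack = 27
  C2: slack = 13
  C3: slack = 29
  C4: slack = 15
  C5: slack = 0 (binding)
  x ≥ 0: x = 0 (binding)
  y ≥ 0: y = 8
Binding constraints: C5, x ≥ 0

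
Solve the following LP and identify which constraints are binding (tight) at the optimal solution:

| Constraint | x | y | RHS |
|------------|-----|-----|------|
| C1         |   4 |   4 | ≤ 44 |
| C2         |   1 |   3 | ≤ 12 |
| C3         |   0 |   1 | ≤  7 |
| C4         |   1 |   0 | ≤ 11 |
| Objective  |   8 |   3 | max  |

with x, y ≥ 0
Optimal: x = 11, y = 0
Slack at optimum:
  C1: slack = 0 (binding)
  C2: slack = 1
  C3: slack = 7
  C4: slack = 0 (binding)
  x ≥ 0: x = 11
  y ≥ 0: y = 0 (binding)
Binding constraints: C1, C4, y ≥ 0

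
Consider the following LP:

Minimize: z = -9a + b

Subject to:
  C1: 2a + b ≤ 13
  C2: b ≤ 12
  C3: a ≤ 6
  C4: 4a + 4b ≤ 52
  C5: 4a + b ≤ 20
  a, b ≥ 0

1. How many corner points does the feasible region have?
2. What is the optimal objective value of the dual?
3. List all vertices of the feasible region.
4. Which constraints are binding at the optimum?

1. 5
2. -45 (by strong duality, equal to the primal optimum)
3. (0, 0), (5, 0), (3.5, 6), (0.5, 12), (0, 12)
4. C5, b ≥ 0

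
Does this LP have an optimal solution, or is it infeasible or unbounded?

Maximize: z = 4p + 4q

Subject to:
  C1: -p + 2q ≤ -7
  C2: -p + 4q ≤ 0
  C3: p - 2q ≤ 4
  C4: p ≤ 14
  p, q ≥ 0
C3 requires p - 2q ≤ 4, while C1 (-p + 2q ≤ -7) is equivalent to p - 2q ≥ 7. Together they would need 7 ≤ p - 2q ≤ 4, which is impossible since 7 > 4. No point satisfies all constraints.

The feasible region is empty; the LP is infeasible.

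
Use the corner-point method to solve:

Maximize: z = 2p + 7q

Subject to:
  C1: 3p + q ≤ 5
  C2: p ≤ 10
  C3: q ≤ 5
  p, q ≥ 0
p = 0, q = 5, z = 35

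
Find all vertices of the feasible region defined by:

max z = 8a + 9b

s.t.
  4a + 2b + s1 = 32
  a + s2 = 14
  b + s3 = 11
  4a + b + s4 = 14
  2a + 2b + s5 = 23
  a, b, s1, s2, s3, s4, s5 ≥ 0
Each vertex is the intersection of two constraint boundaries that also satisfies all remaining constraints:
  a = 0 and b = 0 → (0, 0)
  4a + b = 14 and b = 0 → (3.5, 0)
  4a + b = 14 and 2a + 2b = 23 → (0.8333, 10.67)
  b = 11 and 2a + 2b = 23 → (0.5, 11)
  b = 11 and a = 0 → (0, 11)

Vertices: (0, 0), (3.5, 0), (0.8333, 10.67), (0.5, 11), (0, 11)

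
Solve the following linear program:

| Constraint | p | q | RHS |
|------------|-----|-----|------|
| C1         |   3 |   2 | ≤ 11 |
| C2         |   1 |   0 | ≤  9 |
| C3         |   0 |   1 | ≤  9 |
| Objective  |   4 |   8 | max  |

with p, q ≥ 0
p = 0, q = 5.5, z = 44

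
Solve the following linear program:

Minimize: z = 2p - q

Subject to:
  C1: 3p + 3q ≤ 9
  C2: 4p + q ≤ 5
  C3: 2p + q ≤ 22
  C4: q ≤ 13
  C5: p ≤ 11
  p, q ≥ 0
p = 0, q = 3, z = -3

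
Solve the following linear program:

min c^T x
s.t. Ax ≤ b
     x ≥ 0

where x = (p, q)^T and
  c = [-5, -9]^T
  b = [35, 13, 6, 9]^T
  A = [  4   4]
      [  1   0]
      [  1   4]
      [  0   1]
p = 6, q = 0, z = -30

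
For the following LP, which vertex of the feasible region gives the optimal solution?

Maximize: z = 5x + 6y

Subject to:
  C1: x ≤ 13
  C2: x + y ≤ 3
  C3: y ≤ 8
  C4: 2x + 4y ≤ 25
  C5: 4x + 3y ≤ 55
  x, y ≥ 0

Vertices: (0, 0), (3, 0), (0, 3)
Evaluating z = 5x + 6y at each vertex:
  (0, 0): z = 0
  (3, 0): z = 15
  (0, 3): z = 18

The largest value is z = 18, attained at (0, 3).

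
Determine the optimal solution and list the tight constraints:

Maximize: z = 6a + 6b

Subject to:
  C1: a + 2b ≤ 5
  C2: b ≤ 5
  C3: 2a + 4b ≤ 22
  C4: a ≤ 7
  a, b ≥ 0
Optimal: a = 5, b = 0
Binding: C1, b ≥ 0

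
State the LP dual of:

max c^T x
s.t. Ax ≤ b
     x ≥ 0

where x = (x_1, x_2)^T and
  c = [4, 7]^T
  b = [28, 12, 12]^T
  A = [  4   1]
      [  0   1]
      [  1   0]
Minimize: z = 28y1 + 12y2 + 12y3

Subject to:
  C1: -4y1 - y3 ≤ -4
  C2: -y1 - y2 ≤ -7
  y1, y2, y3 ≥ 0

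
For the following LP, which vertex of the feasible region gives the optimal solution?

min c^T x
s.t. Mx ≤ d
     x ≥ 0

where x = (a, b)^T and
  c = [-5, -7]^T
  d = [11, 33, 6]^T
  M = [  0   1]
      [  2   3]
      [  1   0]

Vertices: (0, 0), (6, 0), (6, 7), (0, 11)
(6, 7) with z = -79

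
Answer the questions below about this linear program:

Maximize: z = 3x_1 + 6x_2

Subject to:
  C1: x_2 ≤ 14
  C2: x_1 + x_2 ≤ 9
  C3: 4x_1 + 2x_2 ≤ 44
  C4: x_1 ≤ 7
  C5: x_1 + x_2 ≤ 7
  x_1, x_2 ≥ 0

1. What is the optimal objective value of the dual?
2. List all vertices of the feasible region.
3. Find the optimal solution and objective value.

1. 42 (by strong duality, equal to the primal optimum)
2. (0, 0), (7, 0), (0, 7)
3. x_1 = 0, x_2 = 7, z = 42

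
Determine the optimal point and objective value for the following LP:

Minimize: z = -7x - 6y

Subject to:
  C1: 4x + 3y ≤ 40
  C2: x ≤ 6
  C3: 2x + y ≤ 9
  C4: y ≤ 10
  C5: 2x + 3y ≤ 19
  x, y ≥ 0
Each vertex is the intersection of two constraint boundaries that also satisfies all remaining constraints:
  x = 0 and y = 0 → (0, 0)
  2x + y = 9 and y = 0 → (4.5, 0)
  2x + y = 9 and 2x + 3y = 19 → (2, 5)
  2x + 3y = 19 and x = 0 → (0, 6.333)

Evaluating z = -7x - 6y at each vertex:
  (0, 0): z = 0
  (4.5, 0): z = -31.5
  (2, 5): z = -44
  (0, 6.333): z = -38

The minimum is at (2, 5) with z = -44.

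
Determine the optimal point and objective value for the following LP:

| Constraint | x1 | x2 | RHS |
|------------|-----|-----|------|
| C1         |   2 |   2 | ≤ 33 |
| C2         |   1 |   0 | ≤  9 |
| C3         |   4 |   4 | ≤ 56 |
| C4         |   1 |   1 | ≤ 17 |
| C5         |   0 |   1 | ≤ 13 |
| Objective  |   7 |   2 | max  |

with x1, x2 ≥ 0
Each vertex is the intersection of two constraint boundaries that also satisfies all remaining constraints:
  x1 = 0 and x2 = 0 → (0, 0)
  x1 = 9 and x2 = 0 → (9, 0)
  x1 = 9 and 4x1 + 4x2 = 56 → (9, 5)
  4x1 + 4x2 = 56 and x2 = 13 → (1, 13)
  x2 = 13 and x1 = 0 → (0, 13)

Evaluating z = 7x1 + 2x2 at each vertex:
  (0, 0): z = 0
  (9, 0): z = 63
  (9, 5): z = 73
  (1, 13): z = 33
  (0, 13): z = 26

The maximum is at (9, 5) with z = 73.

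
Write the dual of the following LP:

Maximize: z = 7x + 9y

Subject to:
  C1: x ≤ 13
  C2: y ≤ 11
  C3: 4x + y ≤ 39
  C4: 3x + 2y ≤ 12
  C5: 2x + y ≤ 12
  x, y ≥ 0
Minimize: z = 13y1 + 11y2 + 39y3 + 12y4 + 12y5

Subject to:
  C1: -y1 - 4y3 - 3y4 - 2y5 ≤ -7
  C2: -y2 - y3 - 2y4 - y5 ≤ -9
  y1, y2, y3, y4, y5 ≥ 0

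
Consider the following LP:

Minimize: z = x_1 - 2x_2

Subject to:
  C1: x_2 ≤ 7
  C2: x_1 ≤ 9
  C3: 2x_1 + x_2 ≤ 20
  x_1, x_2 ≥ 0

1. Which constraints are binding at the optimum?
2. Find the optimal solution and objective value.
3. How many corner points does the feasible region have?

1. C1, x_1 ≥ 0
2. x_1 = 0, x_2 = 7, z = -14
3. 5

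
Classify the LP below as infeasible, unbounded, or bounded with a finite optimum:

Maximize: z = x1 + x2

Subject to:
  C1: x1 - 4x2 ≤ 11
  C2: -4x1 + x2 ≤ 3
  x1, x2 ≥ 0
Feasible point: (0, 0) satisfies every constraint, so the LP is feasible.
Direction d = (1, 1): for each constraint row a, a·d ≤ 0 —
  (1)(1) + (-4)(1) = -3 ≤ 0
  (-4)(1) + (1)(1) = -3 ≤ 0
and d ≥ 0, so (0, 0) + t·d stays feasible for every t ≥ 0. Along this ray z = x1 + x2 changes by 2 per unit t, so z → +∞.

Unbounded — the objective can increase without bound over the feasible region.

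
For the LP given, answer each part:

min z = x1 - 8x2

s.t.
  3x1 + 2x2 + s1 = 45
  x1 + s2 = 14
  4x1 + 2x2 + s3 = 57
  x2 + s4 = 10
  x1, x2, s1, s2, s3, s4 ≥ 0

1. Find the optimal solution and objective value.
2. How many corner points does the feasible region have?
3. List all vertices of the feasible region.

1. x1 = 0, x2 = 10, z = -80
2. 6
3. (0, 0), (14, 0), (14, 0.5), (12, 4.5), (8.333, 10), (0, 10)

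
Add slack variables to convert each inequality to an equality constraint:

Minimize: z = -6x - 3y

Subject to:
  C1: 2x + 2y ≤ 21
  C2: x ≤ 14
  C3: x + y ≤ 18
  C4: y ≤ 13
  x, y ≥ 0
min z = -6x - 3y

s.t.
  2x + 2y + s1 = 21
  x + s2 = 14
  x + y + s3 = 18
  y + s4 = 13
  x, y, s1, s2, s3, s4 ≥ 0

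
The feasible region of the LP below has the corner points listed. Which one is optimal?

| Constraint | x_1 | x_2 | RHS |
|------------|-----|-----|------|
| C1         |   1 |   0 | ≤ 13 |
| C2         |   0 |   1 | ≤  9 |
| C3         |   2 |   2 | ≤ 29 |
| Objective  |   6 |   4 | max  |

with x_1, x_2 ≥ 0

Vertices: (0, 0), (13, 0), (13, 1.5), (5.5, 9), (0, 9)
(13, 1.5) with z = 84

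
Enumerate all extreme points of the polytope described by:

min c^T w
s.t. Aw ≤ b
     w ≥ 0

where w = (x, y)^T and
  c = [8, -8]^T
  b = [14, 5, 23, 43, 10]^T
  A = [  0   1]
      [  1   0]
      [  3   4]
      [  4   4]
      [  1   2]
Each vertex is the intersection of two constraint boundaries that also satisfies all remaining constraints:
  x = 0 and y = 0 → (0, 0)
  x = 5 and y = 0 → (5, 0)
  x = 5 and 3x + 4y = 23 → (5, 2)
  3x + 4y = 23 and x + 2y = 10 → (3, 3.5)
  x + 2y = 10 and x = 0 → (0, 5)

Vertices: (0, 0), (5, 0), (5, 2), (3, 3.5), (0, 5)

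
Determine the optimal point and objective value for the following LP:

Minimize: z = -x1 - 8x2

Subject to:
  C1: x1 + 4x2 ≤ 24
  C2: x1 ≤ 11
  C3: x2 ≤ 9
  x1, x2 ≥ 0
Each vertex is the intersection of two constraint boundaries that also satisfies all remaining constraints:
  x1 = 0 and x2 = 0 → (0, 0)
  x1 = 11 and x2 = 0 → (11, 0)
  x1 + 4x2 = 24 and x1 = 11 → (11, 3.25)
  x1 + 4x2 = 24 and x1 = 0 → (0, 6)

Evaluating z = -x1 - 8x2 at each vertex:
  (0, 0): z = 0
  (11, 0): z = -11
  (11, 3.25): z = -37
  (0, 6): z = -48

The minimum is at (0, 6) with z = -48.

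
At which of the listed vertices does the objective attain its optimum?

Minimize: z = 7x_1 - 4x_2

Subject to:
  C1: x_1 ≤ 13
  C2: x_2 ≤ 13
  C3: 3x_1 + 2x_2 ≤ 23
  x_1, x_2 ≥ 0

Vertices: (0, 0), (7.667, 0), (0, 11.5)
Evaluating z = 7x_1 - 4x_2 at each vertex:
  (0, 0): z = 0
  (7.667, 0): z = 53.67
  (0, 11.5): z = -46

The smallest value is z = -46, attained at (0, 11.5).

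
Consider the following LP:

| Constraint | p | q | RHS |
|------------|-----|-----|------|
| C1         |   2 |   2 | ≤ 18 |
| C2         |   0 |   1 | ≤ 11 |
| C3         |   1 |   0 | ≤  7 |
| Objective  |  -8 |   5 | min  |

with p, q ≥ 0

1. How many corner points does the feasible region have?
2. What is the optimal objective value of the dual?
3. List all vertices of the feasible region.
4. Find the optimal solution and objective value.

1. 4
2. -56 (by strong duality, equal to the primal optimum)
3. (0, 0), (7, 0), (7, 2), (0, 9)
4. p = 7, q = 0, z = -56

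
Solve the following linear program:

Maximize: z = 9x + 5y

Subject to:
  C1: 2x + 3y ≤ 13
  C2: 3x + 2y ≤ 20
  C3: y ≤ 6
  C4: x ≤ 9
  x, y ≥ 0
x = 6.5, y = 0, z = 58.5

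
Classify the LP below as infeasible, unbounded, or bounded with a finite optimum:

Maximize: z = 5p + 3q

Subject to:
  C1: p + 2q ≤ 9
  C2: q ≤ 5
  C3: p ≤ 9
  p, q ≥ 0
The point (9, 0) satisfies every constraint, so the LP is feasible; the constraints give p ≤ 9 and q ≤ 5, which with p, q ≥ 0 keep the feasible region inside a bounded box. A feasible, bounded LP attains a finite optimum at a vertex.

Evaluating z = 5p + 3q at each vertex:
  (0, 0): z = 0
  (9, 0): z = 45
  (0, 4.5): z = 13.5

Feasible with finite optimum z* = 45 at (9, 0).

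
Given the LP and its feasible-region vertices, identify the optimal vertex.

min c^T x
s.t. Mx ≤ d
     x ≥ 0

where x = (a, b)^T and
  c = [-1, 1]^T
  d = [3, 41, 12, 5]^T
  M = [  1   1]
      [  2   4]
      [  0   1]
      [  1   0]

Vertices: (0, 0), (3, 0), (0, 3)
Evaluating z = -a + b at each vertex:
  (0, 0): z = 0
  (3, 0): z = -3
  (0, 3): z = 3

The smallest value is z = -3, attained at (3, 0).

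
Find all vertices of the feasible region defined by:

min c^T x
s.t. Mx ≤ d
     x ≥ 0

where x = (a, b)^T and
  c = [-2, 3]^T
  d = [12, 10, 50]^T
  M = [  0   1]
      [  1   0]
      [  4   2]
Each vertex is the intersection of two constraint boundaries that also satisfies all remaining constraints:
  a = 0 and b = 0 → (0, 0)
  a = 10 and b = 0 → (10, 0)
  a = 10 and 4a + 2b = 50 → (10, 5)
  b = 12 and 4a + 2b = 50 → (6.5, 12)
  b = 12 and a = 0 → (0, 12)

Vertices: (0, 0), (10, 0), (10, 5), (6.5, 12), (0, 12)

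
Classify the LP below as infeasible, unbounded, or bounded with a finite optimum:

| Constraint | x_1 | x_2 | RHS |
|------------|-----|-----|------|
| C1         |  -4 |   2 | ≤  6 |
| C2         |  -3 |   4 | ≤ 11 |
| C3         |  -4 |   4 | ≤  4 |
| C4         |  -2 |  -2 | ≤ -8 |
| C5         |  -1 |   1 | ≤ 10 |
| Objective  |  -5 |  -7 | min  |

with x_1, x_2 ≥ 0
Feasible point: (2, 2) satisfies every constraint, so the LP is feasible.
Direction d = (1, 0): for each constraint row a, a·d ≤ 0 —
  (-4)(1) + (2)(0) = -4 ≤ 0
  (-3)(1) + (4)(0) = -3 ≤ 0
  (-4)(1) + (4)(0) = -4 ≤ 0
  (-2)(1) + (-2)(0) = -2 ≤ 0
  (-1)(1) + (1)(0) = -1 ≤ 0
and d ≥ 0, so (2, 2) + t·d stays feasible for every t ≥ 0. Along this ray z = -5x_1 - 7x_2 changes by -5 per unit t, so z → −∞.

Unbounded — the objective can decrease without bound over the feasible region.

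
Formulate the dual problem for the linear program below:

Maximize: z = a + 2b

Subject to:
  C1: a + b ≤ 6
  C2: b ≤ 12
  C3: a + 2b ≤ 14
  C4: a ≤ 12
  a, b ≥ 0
Minimize: z = 6y1 + 12y2 + 14y3 + 12y4

Subject to:
  C1: -y1 - y3 - y4 ≤ -1
  C2: -y1 - y2 - 2y3 ≤ -2
  y1, y2, y3, y4 ≥ 0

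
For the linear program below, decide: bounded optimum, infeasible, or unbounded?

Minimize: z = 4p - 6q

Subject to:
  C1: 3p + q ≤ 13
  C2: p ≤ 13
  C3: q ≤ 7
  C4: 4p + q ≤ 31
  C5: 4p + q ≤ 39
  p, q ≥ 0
The point (0, 7) satisfies every constraint, so the LP is feasible; the constraints give p ≤ 13 and q ≤ 7, which with p, q ≥ 0 keep the feasible region inside a bounded box. A feasible, bounded LP attains a finite optimum at a vertex.

Evaluating z = 4p - 6q at each vertex:
  (0, 0): z = 0
  (4.333, 0): z = 17.33
  (2, 7): z = -34
  (0, 7): z = -42

The LP has an optimal solution: (0, 7) with z = -42.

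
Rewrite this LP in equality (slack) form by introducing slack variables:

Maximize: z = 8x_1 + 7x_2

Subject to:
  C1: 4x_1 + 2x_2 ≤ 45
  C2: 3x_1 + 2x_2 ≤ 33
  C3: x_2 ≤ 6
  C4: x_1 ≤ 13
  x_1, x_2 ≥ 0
max z = 8x_1 + 7x_2

s.t.
  4x_1 + 2x_2 + s1 = 45
  3x_1 + 2x_2 + s2 = 33
  x_2 + s3 = 6
  x_1 + s4 = 13
  x_1, x_2, s1, s2, s3, s4 ≥ 0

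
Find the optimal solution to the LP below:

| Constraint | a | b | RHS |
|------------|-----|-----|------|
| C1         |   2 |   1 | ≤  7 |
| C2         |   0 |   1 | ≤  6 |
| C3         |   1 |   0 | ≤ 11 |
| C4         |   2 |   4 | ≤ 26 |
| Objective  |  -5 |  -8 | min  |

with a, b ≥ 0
a = 0.5, b = 6, z = -50.5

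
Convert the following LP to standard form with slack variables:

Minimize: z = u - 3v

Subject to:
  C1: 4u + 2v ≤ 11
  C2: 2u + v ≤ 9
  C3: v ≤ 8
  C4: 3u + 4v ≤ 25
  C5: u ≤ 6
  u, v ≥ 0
min z = u - 3v

s.t.
  4u + 2v + s1 = 11
  2u + v + s2 = 9
  v + s3 = 8
  3u + 4v + s4 = 25
  u + s5 = 6
  u, v, s1, s2, s3, s4, s5 ≥ 0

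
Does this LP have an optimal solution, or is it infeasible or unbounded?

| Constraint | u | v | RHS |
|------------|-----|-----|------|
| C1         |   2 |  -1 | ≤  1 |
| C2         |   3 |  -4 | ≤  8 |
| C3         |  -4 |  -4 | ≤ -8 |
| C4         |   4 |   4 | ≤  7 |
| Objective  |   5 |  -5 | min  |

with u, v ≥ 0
C4 requires 4u + 4v ≤ 7, while C3 (-4u - 4v ≤ -8) is equivalent to 4u + 4v ≥ 8. Together they would need 8 ≤ 4u + 4v ≤ 7, which is impossible since 8 > 7. No point satisfies all constraints.

Infeasible: no point satisfies all constraints simultaneously.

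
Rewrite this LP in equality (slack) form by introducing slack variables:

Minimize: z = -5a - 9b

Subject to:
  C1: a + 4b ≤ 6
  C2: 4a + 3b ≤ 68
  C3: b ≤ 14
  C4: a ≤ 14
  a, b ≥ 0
min z = -5a - 9b

s.t.
  a + 4b + s1 = 6
  4a + 3b + s2 = 68
  b + s3 = 14
  a + s4 = 14
  a, b, s1, s2, s3, s4 ≥ 0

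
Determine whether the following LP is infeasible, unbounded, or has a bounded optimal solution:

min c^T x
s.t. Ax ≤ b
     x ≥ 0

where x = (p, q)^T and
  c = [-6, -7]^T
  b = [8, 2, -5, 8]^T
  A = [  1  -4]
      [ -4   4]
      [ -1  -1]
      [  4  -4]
Feasible point: (3, 2) satisfies every constraint, so the LP is feasible.
Direction d = (1, 1): for each constraint row a, a·d ≤ 0 —
  (1)(1) + (-4)(1) = -3 ≤ 0
  (-4)(1) + (4)(1) = 0 ≤ 0
  (-1)(1) + (-1)(1) = -2 ≤ 0
  (4)(1) + (-4)(1) = 0 ≤ 0
and d ≥ 0, so (3, 2) + t·d stays feasible for every t ≥ 0. Along this ray z = -6p - 7q changes by -13 per unit t, so z → −∞.

Unbounded: there is a feasible ray along which z → −∞.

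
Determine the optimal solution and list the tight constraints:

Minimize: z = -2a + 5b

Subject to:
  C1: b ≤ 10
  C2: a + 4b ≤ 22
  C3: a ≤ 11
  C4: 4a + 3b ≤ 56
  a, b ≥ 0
Optimal: a = 11, b = 0
Slack at optimum:
  C1: slack = 10
  C2: slack = 11
  C3: slack = 0 (binding)
  C4: slack = 12
  a ≥ 0: a = 11
  b ≥ 0: b = 0 (binding)
Binding constraints: C3, b ≥ 0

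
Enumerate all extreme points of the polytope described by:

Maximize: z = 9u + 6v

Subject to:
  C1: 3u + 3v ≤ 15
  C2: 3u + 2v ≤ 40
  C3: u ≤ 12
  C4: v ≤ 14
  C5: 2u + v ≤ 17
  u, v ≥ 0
Each vertex is the intersection of two constraint boundaries that also satisfies all remaining constraints:
  u = 0 and v = 0 → (0, 0)
  3u + 3v = 15 and v = 0 → (5, 0)
  3u + 3v = 15 and u = 0 → (0, 5)

Vertices: (0, 0), (5, 0), (0, 5)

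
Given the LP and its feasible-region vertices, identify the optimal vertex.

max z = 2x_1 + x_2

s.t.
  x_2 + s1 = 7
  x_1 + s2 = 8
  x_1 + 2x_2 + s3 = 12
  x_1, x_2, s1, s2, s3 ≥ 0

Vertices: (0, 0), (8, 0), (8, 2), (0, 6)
(8, 2) with z = 18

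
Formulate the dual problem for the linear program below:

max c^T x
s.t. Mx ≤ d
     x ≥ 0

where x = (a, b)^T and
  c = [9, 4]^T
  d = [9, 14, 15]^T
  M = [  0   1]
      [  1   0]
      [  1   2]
Minimize: z = 9y1 + 14y2 + 15y3

Subject to:
  C1: -y2 - y3 ≤ -9
  C2: -y1 - 2y3 ≤ -4
  y1, y2, y3 ≥ 0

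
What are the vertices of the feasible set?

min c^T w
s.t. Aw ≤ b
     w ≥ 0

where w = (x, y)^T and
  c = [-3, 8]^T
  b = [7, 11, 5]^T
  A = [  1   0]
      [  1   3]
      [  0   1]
Each vertex is the intersection of two constraint boundaries that also satisfies all remaining constraints:
  x = 0 and y = 0 → (0, 0)
  x = 7 and y = 0 → (7, 0)
  x = 7 and x + 3y = 11 → (7, 1.333)
  x + 3y = 11 and x = 0 → (0, 3.667)

Vertices: (0, 0), (7, 0), (7, 1.333), (0, 3.667)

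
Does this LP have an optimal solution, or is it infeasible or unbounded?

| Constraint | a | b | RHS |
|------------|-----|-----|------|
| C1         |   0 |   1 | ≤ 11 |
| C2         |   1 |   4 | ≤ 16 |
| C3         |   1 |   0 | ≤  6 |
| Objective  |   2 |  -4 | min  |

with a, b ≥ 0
The point (0, 4) satisfies every constraint, so the LP is feasible; the constraints give a ≤ 6 and b ≤ 11, which with a, b ≥ 0 keep the feasible region inside a bounded box. A feasible, bounded LP attains a finite optimum at a vertex.

The LP has an optimal solution: (0, 4) with z = -16.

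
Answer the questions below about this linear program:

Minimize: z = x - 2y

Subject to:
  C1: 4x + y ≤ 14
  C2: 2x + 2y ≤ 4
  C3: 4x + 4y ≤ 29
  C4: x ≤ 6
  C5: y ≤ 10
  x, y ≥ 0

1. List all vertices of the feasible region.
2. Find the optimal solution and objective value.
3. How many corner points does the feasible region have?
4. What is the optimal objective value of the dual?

1. (0, 0), (2, 0), (0, 2)
2. x = 0, y = 2, z = -4
3. 3
4. -4 (by strong duality, equal to the primal optimum)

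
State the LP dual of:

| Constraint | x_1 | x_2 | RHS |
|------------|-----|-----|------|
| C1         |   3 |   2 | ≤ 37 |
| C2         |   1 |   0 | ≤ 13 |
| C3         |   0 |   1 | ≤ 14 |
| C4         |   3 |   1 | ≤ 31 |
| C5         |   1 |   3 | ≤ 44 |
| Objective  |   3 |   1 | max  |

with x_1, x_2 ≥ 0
Minimize: z = 37y1 + 13y2 + 14y3 + 31y4 + 44y5

Subject to:
  C1: -3y1 - y2 - 3y4 - y5 ≤ -3
  C2: -2y1 - y3 - y4 - 3y5 ≤ -1
  y1, y2, y3, y4, y5 ≥ 0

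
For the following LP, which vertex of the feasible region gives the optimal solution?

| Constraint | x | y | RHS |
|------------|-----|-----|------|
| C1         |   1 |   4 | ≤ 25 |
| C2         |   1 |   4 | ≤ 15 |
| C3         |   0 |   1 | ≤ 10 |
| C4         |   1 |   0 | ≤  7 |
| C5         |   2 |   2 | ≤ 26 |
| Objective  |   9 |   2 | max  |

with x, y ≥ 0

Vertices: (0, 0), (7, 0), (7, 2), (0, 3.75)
Evaluating z = 9x + 2y at each vertex:
  (0, 0): z = 0
  (7, 0): z = 63
  (7, 2): z = 67
  (0, 3.75): z = 7.5

The largest value is z = 67, attained at (7, 2).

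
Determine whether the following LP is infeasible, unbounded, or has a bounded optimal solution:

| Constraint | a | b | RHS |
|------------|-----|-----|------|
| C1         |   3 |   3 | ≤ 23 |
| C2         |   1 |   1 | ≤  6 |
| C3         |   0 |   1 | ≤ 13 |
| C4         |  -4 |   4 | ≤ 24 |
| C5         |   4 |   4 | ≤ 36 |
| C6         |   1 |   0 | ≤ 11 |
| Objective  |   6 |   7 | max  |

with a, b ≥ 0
The point (0, 6) satisfies every constraint, so the LP is feasible; the constraints give a ≤ 11 and b ≤ 13, which with a, b ≥ 0 keep the feasible region inside a bounded box. A feasible, bounded LP attains a finite optimum at a vertex.

Evaluating z = 6a + 7b at each vertex:
  (0, 0): z = 0
  (6, 0): z = 36
  (0, 6): z = 42

Feasible with finite optimum z* = 42 at (0, 6).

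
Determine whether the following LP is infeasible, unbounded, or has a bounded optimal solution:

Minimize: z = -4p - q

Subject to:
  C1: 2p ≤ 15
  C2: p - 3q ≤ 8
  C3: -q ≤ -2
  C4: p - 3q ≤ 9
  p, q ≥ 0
Feasible point: (0, 2) satisfies every constraint, so the LP is feasible.
Direction d = (0, 1): for each constraint row a, a·d ≤ 0 —
  (2)(0) + (0)(1) = 0 ≤ 0
  (1)(0) + (-3)(1) = -3 ≤ 0
  (0)(0) + (-1)(1) = -1 ≤ 0
  (1)(0) + (-3)(1) = -3 ≤ 0
and d ≥ 0, so (0, 2) + t·d stays feasible for every t ≥ 0. Along this ray z = -4p - q changes by -1 per unit t, so z → −∞.

The LP is unbounded; z can be made arbitrarily small.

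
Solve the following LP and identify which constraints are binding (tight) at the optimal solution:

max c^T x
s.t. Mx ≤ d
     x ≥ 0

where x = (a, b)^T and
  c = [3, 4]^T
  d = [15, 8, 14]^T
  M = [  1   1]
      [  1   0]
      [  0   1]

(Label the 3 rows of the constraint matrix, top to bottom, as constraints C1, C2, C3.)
Optimal: a = 1, b = 14
Binding: C1, C3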